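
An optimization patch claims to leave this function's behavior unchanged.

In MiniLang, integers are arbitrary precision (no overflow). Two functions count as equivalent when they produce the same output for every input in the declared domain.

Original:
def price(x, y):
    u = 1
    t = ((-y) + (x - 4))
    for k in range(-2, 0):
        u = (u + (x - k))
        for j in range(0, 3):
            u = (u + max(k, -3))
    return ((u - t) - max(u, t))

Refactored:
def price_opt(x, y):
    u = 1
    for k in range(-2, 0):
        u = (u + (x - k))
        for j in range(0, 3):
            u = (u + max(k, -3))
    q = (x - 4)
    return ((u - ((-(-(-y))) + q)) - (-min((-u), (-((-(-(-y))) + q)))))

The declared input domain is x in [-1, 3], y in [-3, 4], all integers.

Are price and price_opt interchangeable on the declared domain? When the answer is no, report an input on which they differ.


The two versions differ — the changes include min/max/abs usage differs, arithmetic usage differs, local variable names differ.
As a probe, take x=3, y=4: price runs u := 1 | t := -5 | iter k=-2: | u := 6 | iter j=0: | u := 4 | iter j=1: | u := 2 | iter j=2: | u := 0 | iter k=-1: | u := 4 | iter j=0: | u := 3 | iter j=1: | u := 2 | iter j=2: | u := 1 | result 5; price_opt runs u := 1 | iter k=-2: | u := 6 | iter j=0: | u := 4 | iter j=1: | u := 2 | iter j=2: | u := 0 | iter k=-1: | u := 4 | iter j=0: | u := 3 | iter j=1: | u := 2 | iter j=2: | u := 1 | q := -1 | result 5; both end at 5.
Checked all 40 inputs in the declared domain: the outputs agree on every one.
verdict: equivalent


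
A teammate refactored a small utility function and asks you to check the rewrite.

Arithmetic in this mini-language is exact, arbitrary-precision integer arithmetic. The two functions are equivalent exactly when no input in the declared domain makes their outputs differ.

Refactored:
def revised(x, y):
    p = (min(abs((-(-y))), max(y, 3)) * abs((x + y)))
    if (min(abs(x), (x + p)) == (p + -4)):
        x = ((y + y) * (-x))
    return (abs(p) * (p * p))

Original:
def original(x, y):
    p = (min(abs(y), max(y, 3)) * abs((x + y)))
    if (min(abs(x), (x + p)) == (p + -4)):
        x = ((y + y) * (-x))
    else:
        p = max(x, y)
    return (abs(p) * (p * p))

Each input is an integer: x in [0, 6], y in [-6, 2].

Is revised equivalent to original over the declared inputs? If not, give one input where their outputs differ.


Not equivalent: x=0, y=-6 separates them (0 vs 5832).
original: p = 18; (min(abs(x), (x + p)) == (p + -4)) -> false; p = 0; return 0
revised: p = 18; (min(abs(x), (x + p)) == (p + -4)) -> false; return 5832
verdict: not equivalent; witness: x=0, y=-6


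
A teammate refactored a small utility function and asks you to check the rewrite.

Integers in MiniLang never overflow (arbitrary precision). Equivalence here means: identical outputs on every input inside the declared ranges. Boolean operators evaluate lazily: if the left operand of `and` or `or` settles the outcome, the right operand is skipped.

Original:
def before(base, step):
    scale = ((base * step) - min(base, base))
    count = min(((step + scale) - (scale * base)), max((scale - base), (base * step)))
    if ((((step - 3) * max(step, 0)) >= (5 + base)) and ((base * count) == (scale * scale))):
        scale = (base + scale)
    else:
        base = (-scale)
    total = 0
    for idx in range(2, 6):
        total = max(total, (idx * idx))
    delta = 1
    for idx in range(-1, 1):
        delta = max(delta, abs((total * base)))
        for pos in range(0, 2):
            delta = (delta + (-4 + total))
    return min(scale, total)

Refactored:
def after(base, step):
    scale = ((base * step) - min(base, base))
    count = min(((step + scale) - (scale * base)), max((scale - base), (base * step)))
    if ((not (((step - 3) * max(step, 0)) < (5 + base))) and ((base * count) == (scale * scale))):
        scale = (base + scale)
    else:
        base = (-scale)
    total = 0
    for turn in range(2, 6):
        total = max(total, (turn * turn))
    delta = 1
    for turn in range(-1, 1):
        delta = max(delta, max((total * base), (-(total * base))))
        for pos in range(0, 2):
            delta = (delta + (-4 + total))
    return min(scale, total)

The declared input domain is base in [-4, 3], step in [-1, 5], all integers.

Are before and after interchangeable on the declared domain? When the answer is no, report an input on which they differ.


The two are interchangeable: min/max/abs usage differs; and boolean connective usage differs; and comparison usage differs; and arithmetic usage differs; and local variable names differ, and every declared input agrees.
As a probe, take base=-2, step=5: before runs scale := -8 | count := -19 | ((((step - 3) * max(step, 0)) >= (5 + base)) and ((base * count) == (scale * scale))): false | base := 8 | total := 0 | iter idx=2: | total := 4 | iter idx=3: | total := 9 | iter idx=4: | total := 16 | iter idx=5: | total := 25 | delta := 1 | iter idx=-1: | delta := 200 | iter pos=0: | delta := 221 | iter pos=1: | delta := 242 | iter idx=0: | delta := 242 | iter pos=0: | delta := 263 | iter pos=1: | delta := 284 | result -8; after runs scale := -8 | count := -19 | ((not (((step - 3) * max(step, 0)) < (5 + base))) and ((base * count) == (scale * scale))): false | base := 8 | total := 0 | iter turn=2: | total := 4 | iter turn=3: | total := 9 | iter turn=4: | total := 16 | iter turn=5: | total := 25 | delta := 1 | iter turn=-1: | delta := 200 | iter pos=0: | delta := 221 | iter pos=1: | delta := 242 | iter turn=0: | delta := 242 | iter pos=0: | delta := 263 | iter pos=1: | delta := 284 | result -8; both end at -8.
Every one of the 56 inputs gives matching results.
verdict: equivalent


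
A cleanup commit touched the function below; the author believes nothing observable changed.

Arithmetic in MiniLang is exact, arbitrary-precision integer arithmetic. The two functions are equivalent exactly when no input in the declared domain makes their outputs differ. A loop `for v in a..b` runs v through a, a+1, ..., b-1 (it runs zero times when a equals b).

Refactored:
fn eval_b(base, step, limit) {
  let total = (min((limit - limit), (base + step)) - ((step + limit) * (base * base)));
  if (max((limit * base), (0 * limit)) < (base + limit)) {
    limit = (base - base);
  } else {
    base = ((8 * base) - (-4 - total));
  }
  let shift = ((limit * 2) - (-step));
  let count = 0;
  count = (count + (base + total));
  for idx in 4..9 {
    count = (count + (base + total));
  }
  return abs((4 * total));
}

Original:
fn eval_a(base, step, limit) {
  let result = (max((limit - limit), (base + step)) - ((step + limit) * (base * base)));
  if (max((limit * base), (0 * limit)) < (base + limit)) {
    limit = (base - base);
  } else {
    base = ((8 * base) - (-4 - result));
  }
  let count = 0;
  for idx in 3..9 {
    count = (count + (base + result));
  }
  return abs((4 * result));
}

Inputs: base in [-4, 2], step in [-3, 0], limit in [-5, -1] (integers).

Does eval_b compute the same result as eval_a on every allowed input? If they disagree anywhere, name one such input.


Consider the input base=-4, step=-3, limit=-5.
eval_a: result := 128 | (max((limit * base), (0 * limit)) < (base + limit)): false | base := 100 | count := 0 | iter idx=3: | count := 228 | iter idx=4: | count := 456 | iter idx=5: | count := 684 | iter idx=6: | count := 912 | iter idx=7: | count := 1140 | iter idx=8: | count := 1368 | result 512
eval_b: total := 121 | (max((limit * base), (0 * limit)) < (base + limit)): false | base := 93 | shift := -13 | count := 0 | count := 214 | iter idx=4: | count := 428 | iter idx=5: | count := 642 | iter idx=6: | count := 856 | iter idx=7: | count := 1070 | iter idx=8: | count := 1284 | result 484
512 against 484: the behavior changed.
verdict: not equivalent; witness: base=-4, step=-3, limit=-5


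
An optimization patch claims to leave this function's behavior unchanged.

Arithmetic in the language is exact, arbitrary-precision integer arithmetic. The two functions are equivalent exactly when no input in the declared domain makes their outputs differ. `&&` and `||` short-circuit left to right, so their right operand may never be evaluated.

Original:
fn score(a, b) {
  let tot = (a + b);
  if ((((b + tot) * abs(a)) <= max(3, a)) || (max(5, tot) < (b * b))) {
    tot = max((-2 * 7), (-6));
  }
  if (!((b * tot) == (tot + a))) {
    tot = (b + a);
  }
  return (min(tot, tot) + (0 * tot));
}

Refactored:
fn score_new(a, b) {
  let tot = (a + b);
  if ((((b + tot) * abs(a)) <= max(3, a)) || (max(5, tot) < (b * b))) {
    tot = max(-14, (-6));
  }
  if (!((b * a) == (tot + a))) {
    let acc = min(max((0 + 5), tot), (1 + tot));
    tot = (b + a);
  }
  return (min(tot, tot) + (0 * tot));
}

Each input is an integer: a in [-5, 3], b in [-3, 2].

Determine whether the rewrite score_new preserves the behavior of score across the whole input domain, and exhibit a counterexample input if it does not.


Evaluate both at a=0, b=1.
score: tot=1, then ((((b + tot) * abs(a)) <= max(3, a)) || (max(5, tot) < (b * b))) is true, then tot=-6, then (!((b * tot) == (tot + a))) is false, then returns -6
score_new: tot=1, then ((((b + tot) * abs(a)) <= max(3, a)) || (max(5, tot) < (b * b))) is true, then tot=-6, then (!((b * a) == (tot + a))) is true, then acc=-5, then tot=1, then returns 1
-6 vs 1 — the two versions disagree here.
verdict: not equivalent; witness: a=0, b=1


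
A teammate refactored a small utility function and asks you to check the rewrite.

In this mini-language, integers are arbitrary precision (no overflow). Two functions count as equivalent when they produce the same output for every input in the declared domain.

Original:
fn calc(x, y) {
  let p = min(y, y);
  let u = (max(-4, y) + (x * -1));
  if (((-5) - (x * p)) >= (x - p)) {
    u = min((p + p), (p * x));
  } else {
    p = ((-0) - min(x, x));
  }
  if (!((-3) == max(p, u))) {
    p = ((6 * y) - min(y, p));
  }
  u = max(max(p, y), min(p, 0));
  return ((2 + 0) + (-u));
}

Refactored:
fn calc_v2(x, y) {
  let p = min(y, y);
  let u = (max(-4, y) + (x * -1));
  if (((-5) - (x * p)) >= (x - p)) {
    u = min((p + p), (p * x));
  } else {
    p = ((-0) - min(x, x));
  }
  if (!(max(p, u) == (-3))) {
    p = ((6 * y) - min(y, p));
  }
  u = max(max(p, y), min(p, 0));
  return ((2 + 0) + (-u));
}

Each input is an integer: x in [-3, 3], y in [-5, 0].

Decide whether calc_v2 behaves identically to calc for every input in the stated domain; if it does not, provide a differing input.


Equivalent — the differences include same computation, different form, yet no declared input distinguishes the two.
Spot check at x=0, y=0 — calc: p becomes 0; next u becomes 0; next (((-5) - (x * p)) >= (x - p)) evaluates to false; next p becomes 0; next (!((-3) == max(p, u))) evaluates to true; next p becomes 0; next u becomes 0; next final value 2. calc_v2: p becomes 0; next u becomes 0; next (((-5) - (x * p)) >= (x - p)) evaluates to false; next p becomes 0; next (!(max(p, u) == (-3))) evaluates to true; next p becomes 0; next u becomes 0; next final value 2. Both give 2.
Sweeping the whole domain (42 inputs) finds no disagreement.
verdict: equivalent


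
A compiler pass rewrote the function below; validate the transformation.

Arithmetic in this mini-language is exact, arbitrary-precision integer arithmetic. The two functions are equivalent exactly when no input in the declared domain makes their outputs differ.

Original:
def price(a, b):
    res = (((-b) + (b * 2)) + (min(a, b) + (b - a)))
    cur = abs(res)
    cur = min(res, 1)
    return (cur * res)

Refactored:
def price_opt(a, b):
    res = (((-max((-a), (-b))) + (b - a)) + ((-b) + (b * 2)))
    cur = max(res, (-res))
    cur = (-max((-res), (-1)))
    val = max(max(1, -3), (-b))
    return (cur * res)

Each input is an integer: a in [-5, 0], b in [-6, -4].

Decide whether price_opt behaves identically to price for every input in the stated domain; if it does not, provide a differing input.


Changes here: statement counts differ; and min/max/abs usage differs; and local variable names differ; and constant usage differs; the full 18-point sweep finds no disagreement.
verdict: equivalent


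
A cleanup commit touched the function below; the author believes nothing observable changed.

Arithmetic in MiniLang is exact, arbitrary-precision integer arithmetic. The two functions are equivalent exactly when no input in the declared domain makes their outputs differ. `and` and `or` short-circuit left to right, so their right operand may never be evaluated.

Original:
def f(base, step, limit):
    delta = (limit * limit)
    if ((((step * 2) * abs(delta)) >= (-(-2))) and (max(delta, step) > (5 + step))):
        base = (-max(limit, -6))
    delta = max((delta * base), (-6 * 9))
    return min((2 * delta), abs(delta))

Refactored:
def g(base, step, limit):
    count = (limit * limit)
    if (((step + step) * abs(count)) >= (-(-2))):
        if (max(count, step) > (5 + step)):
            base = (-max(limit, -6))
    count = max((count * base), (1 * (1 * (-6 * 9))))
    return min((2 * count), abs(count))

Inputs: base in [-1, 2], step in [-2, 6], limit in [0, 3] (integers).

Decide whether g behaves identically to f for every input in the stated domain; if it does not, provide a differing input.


Differences: boolean connective usage differs; and statement counts differ; and local variable names differ; and branching structure differs; and constant usage differs; and arithmetic usage differs — yet all 144 inputs agree.
verdict: equivalent


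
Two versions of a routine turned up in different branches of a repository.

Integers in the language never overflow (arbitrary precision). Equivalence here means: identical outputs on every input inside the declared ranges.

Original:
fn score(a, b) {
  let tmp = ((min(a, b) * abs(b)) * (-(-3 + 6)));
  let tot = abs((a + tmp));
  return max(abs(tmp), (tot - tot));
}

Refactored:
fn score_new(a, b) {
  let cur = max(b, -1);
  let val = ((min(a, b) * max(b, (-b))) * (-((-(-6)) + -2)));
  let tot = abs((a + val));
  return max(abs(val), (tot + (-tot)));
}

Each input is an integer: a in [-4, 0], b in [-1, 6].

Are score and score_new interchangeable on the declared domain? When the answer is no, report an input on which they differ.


Evaluate both at a=-4, b=-1.
score: tmp=12, then tot=8, then returns 12
score_new: cur=-1, then val=16, then tot=12, then returns 16
12 != 16, so the rewrite changes behavior.
verdict: not equivalent; witness: a=-4, b=-1


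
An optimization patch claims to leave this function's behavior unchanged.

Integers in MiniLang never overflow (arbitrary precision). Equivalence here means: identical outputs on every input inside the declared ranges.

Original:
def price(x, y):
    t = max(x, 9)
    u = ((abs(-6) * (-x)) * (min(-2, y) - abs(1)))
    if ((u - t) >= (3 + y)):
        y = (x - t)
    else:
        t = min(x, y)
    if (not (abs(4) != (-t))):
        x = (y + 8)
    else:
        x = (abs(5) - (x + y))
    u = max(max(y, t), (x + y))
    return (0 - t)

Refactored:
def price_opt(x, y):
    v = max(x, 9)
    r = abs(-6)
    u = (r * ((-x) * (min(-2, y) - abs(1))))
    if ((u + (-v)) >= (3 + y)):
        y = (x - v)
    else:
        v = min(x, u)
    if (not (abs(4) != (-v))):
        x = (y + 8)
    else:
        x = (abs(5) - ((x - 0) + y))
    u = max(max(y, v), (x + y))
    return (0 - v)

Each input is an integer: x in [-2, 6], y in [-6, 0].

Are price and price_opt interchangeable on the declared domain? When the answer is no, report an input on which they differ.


x=-2, y=-6 yields 6 from price but 84 from price_opt.
verdict: not equivalent; witness: x=-2, y=-6


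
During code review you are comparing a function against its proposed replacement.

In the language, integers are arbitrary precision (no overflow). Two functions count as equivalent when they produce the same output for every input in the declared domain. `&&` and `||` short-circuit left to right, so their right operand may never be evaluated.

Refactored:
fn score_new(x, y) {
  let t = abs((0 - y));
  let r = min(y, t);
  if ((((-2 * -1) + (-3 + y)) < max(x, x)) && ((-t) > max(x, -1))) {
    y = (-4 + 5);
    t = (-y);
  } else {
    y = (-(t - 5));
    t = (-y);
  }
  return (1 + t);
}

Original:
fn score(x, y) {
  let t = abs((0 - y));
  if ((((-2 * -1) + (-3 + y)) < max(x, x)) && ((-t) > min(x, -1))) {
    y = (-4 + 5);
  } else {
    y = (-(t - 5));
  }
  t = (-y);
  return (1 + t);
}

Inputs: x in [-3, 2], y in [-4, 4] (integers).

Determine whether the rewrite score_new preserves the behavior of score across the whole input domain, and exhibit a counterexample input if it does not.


These are not equivalent — on x=0, y=0 the outputs split (0 vs -4).
score: t = 0; ((((-2 * -1) + (-3 + y)) < max(x, x)) && ((-t) > min(x, -1))) -> true; y = 1; t = -1; return 0
score_new: t = 0; r = 0; ((((-2 * -1) + (-3 + y)) < max(x, x)) && ((-t) > max(x, -1))) -> false; y = 5; t = -5; return -4
verdict: not equivalent; witness: x=0, y=0


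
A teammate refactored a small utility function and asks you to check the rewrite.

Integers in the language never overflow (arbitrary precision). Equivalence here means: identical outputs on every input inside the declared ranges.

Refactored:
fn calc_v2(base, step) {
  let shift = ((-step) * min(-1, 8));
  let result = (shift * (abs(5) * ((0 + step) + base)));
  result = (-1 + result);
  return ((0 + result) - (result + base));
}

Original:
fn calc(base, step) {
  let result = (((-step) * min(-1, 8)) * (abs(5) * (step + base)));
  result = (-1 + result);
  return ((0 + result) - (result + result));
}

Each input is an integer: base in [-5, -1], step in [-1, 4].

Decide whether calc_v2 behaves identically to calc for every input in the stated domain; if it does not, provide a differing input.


The rewrite breaks on base=-5, step=-1, where the results are -29 and 5.
calc: result := 30 | result := 29 | result -29
calc_v2: shift := -1 | result := 30 | result := 29 | result 5
verdict: not equivalent; witness: base=-5, step=-1


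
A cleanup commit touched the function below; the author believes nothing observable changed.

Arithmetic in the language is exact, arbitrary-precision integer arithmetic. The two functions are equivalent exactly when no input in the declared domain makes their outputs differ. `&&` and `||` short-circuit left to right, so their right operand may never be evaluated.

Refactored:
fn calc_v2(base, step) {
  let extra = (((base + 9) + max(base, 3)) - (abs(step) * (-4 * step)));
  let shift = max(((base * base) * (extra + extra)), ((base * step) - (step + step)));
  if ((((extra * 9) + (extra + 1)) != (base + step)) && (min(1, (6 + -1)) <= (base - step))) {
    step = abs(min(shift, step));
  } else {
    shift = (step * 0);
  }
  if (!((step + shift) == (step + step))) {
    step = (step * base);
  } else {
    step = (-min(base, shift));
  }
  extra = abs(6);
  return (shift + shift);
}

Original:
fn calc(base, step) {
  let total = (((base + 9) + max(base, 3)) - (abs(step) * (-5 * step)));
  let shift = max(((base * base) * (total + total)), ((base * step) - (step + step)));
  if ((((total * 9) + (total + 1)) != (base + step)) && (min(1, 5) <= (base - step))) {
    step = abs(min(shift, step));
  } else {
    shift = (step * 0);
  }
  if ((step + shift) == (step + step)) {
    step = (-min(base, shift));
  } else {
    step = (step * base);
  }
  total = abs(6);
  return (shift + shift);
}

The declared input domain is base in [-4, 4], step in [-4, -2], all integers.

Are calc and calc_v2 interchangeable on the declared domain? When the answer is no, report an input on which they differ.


Run the pair on base=4, step=-2.
calc: total becomes -3; next shift becomes -4; next ((((total * 9) + (total + 1)) != (base + step)) && (min(1, 5) <= (base - step))) evaluates to true; next step becomes 4; next ((step + shift) == (step + step)) evaluates to false; next step becomes 16; next total becomes 6; next final value -8
calc_v2: extra becomes 1; next shift becomes 32; next ((((extra * 9) + (extra + 1)) != (base + step)) && (min(1, (6 + -1)) <= (base - step))) evaluates to true; next step becomes 2; next (!((step + shift) == (step + step))) evaluates to true; next step becomes 8; next extra becomes 6; next final value 64
-8 against 64: the behavior changed.
verdict: not equivalent; witness: base=4, step=-2


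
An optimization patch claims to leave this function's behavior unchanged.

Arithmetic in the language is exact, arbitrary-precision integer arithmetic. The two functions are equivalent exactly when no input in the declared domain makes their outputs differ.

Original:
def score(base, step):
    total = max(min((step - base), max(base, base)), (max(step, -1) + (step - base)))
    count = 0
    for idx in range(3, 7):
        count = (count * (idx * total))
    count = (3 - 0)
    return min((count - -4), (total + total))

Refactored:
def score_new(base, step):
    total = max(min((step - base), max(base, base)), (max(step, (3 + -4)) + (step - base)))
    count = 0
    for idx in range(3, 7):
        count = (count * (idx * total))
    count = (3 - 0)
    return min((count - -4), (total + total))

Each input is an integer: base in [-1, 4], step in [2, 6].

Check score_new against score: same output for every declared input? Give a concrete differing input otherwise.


Changes here: arithmetic usage differs, and constant usage differs; the full 30-point sweep finds no disagreement.
verdict: equivalent


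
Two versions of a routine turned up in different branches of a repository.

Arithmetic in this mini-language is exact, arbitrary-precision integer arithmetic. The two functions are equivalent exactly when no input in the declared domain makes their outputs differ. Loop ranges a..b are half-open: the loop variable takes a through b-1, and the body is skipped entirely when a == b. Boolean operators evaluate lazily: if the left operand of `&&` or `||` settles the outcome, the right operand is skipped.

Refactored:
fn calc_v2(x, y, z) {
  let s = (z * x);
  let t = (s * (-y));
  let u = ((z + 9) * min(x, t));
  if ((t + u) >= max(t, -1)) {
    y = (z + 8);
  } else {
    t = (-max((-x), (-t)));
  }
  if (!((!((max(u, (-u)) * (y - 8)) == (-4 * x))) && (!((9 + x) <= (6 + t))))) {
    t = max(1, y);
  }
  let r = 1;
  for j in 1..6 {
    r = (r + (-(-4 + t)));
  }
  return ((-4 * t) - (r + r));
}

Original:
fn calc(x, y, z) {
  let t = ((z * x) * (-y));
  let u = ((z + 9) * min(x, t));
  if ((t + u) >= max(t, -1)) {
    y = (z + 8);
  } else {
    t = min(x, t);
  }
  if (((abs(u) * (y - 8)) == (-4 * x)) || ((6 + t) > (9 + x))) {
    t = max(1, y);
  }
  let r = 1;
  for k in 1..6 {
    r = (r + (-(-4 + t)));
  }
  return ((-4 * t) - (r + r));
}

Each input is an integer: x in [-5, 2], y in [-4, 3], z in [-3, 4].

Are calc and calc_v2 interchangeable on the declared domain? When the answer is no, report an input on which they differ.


Not equivalent: x=1, y=-4, z=1 separates them (-18 vs 12).
calc: t := 4 | u := 10 | ((t + u) >= max(t, -1)): true | y := 9 | (((abs(u) * (y - 8)) == (-4 * x)) || ((6 + t) > (9 + x))): false | r := 1 | iter k=1: | r := 1 | iter k=2: | r := 1 | iter k=3: | r := 1 | iter k=4: | r := 1 | iter k=5: | r := 1 | result -18
calc_v2: s := 1 | t := 4 | u := 10 | ((t + u) >= max(t, -1)): true | y := 9 | (!((!((max(u, (-u)) * (y - 8)) == (-4 * x))) && (!((9 + x) <= (6 + t))))): true | t := 9 | r := 1 | iter j=1: | r := -4 | iter j=2: | r := -9 | iter j=3: | r := -14 | iter j=4: | r := -19 | iter j=5: | r := -24 | result 12
verdict: not equivalent; witness: x=1, y=-4, z=1


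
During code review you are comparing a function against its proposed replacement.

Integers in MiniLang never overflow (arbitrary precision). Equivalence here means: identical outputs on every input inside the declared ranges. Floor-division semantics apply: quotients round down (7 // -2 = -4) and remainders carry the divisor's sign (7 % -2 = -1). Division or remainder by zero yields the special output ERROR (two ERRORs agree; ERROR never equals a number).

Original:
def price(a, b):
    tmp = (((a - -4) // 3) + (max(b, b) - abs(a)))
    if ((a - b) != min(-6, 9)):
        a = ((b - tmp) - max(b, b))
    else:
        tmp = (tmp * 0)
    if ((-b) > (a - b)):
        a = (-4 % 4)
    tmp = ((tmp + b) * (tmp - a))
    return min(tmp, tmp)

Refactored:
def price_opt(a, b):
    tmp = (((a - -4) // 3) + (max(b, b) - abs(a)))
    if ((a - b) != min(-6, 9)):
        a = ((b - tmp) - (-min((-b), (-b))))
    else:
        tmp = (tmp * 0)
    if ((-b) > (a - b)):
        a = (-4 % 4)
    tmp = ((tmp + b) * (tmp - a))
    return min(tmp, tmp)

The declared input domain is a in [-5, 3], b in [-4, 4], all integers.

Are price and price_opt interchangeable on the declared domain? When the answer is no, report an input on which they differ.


The two versions differ — the changes include min/max/abs usage differs.
Spot check at a=-4, b=3 — price: tmp = -1; ((a - b) != min(-6, 9)) -> true; a = 1; ((-b) > (a - b)) -> false; tmp = -4; return -4. price_opt: tmp = -1; ((a - b) != min(-6, 9)) -> true; a = 1; ((-b) > (a - b)) -> false; tmp = -4; return -4. Both give -4.
Across all 81 domain points the two functions coincide.
verdict: equivalent


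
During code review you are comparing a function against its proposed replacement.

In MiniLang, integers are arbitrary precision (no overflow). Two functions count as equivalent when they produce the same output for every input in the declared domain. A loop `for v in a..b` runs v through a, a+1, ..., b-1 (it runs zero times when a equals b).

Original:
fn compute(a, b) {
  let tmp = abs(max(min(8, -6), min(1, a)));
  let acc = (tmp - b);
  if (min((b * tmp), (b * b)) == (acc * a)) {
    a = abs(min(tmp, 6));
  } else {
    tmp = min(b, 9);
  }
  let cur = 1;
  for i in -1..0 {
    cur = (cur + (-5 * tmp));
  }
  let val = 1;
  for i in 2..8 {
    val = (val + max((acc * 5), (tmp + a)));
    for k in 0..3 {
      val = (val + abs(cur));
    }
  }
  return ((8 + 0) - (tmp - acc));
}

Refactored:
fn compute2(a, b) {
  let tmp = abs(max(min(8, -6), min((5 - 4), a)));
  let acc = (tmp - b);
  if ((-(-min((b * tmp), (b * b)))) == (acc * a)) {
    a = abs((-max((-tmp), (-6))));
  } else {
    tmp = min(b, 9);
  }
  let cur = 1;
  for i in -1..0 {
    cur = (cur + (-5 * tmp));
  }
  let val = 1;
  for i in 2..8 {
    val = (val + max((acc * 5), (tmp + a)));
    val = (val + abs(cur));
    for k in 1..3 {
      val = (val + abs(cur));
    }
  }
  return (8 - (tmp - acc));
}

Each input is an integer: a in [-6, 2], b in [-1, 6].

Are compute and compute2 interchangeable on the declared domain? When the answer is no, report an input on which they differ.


This is a faithful refactor — arithmetic usage differs, loop structure differs, statement counts differ, constant usage differs, min/max/abs usage differs, but the computed results match everywhere.
Tracing a=1, b=6: compute: tmp := 1 | acc := -5 | (min((b * tmp), (b * b)) == (acc * a)): false | tmp := 6 | cur := 1 | iter i=-1: | cur := -29 | val := 1 | iter i=2: | val := 8 | iter k=0: | val := 37 | iter k=1: | val := 66 | iter k=2: | val := 95 | iter i=3: | val := 102 | iter k=0: | val := 131 | iter k=1: | val := 160 | iter k=2: | val := 189 | iter i=4: | val := 196 | iter k=0: | val := 225 | iter k=1: | val := 254 | iter k=2: | val := 283 | iter i=5: | val := 290 | iter k=0: | val := 319 | iter k=1: | val := 348 | iter k=2: | val := 377 | iter i=6: | val := 384 | iter k=0: | val := 413 | iter k=1: | val := 442 | iter k=2: | val := 471 | iter i=7: | val := 478 | iter k=0: | val := 507 | iter k=1: | val := 536 | iter k=2: | val := 565 | result -3 | compute2: tmp := 1 | acc := -5 | ((-(-min((b * tmp), (b * b)))) == (acc * a)): false | tmp := 6 | cur := 1 | iter i=-1: | cur := -29 | val := 1 | iter i=2: | val := 8 | val := 37 | iter k=1: | val := 66 | iter k=2: | val := 95 | iter i=3: | val := 102 | val := 131 | iter k=1: | val := 160 | iter k=2: | val := 189 | iter i=4: | val := 196 | val := 225 | iter k=1: | val := 254 | iter k=2: | val := 283 | iter i=5: | val := 290 | val := 319 | iter k=1: | val := 348 | iter k=2: | val := 377 | iter i=6: | val := 384 | val := 413 | iter k=1: | val := 442 | iter k=2: | val := 471 | iter i=7: | val := 478 | val := 507 | iter k=1: | val := 536 | iter k=2: | val := 565 | result -3 — matching result -3.
Sweeping the whole domain (72 inputs) finds no disagreement.
verdict: equivalent


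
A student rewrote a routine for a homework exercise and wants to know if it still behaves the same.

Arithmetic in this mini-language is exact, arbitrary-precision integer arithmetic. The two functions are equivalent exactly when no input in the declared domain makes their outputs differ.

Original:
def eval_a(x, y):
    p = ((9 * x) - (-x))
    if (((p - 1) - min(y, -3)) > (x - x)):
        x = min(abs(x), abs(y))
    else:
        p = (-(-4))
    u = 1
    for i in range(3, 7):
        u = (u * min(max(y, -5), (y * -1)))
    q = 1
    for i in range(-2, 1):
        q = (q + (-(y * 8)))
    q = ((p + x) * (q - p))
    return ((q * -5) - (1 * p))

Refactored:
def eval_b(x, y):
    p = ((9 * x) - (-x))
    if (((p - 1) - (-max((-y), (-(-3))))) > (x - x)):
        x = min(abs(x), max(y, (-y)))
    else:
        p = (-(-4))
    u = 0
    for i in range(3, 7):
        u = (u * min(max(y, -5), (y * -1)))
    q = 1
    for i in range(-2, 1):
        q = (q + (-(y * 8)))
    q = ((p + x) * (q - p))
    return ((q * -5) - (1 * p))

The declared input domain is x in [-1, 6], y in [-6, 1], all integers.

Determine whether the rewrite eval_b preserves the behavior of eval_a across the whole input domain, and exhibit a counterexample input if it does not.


Equivalent. The suspicious edit (`1` became `0`) never changes the result for any input inside the declared domain.
Every one of the 64 inputs gives matching results.
One worked example (x=2, y=0) — eval_a: p becomes 20; next (((p - 1) - min(y, -3)) > (x - x)) evaluates to true; next x becomes 0; next u becomes 1; next at i=3:; next u becomes 0; next at i=4:; next u becomes 0; next at i=5:; next u becomes 0; next at i=6:; next u becomes 0; next q becomes 1; next at i=-2:; next q becomes 1; next at i=-1:; next q becomes 1; next at i=0:; next q becomes 1; next q becomes -380; next final value 1880; eval_b: p becomes 20; next (((p - 1) - (-max((-y), (-(-3))))) > (x - x)) evaluates to true; next x becomes 0; next u becomes 0; next at i=3:; next u becomes 0; next at i=4:; next u becomes 0; next at i=5:; next u becomes 0; next at i=6:; next u becomes 0; next q becomes 1; next at i=-2:; next q becomes 1; next at i=-1:; next q becomes 1; next at i=0:; next q becomes 1; next q becomes -380; next final value 1880; agreement on 1880.
verdict: equivalent


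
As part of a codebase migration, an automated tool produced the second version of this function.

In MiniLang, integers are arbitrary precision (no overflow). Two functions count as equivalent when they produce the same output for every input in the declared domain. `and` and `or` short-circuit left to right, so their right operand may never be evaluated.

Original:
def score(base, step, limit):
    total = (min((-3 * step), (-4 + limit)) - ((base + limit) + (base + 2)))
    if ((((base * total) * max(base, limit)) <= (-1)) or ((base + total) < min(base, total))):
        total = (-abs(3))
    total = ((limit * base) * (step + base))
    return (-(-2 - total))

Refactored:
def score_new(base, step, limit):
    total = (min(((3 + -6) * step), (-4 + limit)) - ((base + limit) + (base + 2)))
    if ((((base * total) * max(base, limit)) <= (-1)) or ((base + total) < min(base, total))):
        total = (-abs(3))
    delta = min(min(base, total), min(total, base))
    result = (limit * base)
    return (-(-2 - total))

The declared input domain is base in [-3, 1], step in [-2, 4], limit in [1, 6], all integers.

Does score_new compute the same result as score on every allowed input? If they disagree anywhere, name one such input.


There is a counterexample at base=-3, step=-2, limit=1: 17 on one side, 2 on the other.
score: total becomes 0; next ((((base * total) * max(base, limit)) <= (-1)) or ((base + total) < min(base, total))) evaluates to false; next total becomes 15; next final value 17
score_new: total becomes 0; next ((((base * total) * max(base, limit)) <= (-1)) or ((base + total) < min(base, total))) evaluates to false; next delta becomes -3; next result becomes -3; next final value 2
verdict: not equivalent; witness: base=-3, step=-2, limit=1


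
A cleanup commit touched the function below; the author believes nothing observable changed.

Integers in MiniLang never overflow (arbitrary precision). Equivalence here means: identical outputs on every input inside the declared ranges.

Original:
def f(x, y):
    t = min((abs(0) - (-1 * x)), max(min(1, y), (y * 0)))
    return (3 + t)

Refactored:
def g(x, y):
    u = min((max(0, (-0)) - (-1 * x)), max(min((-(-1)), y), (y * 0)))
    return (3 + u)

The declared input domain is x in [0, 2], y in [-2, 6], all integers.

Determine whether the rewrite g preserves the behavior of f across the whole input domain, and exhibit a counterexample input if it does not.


Side by side, the visible changes include: constant usage differs, plus local variable names differ, plus min/max/abs usage differs.
Tracing x=1, y=0: f: t = 0; return 3 | g: u = 0; return 3 — matching result 3.
Checked all 27 inputs in the declared domain: the outputs agree on every one.
verdict: equivalent


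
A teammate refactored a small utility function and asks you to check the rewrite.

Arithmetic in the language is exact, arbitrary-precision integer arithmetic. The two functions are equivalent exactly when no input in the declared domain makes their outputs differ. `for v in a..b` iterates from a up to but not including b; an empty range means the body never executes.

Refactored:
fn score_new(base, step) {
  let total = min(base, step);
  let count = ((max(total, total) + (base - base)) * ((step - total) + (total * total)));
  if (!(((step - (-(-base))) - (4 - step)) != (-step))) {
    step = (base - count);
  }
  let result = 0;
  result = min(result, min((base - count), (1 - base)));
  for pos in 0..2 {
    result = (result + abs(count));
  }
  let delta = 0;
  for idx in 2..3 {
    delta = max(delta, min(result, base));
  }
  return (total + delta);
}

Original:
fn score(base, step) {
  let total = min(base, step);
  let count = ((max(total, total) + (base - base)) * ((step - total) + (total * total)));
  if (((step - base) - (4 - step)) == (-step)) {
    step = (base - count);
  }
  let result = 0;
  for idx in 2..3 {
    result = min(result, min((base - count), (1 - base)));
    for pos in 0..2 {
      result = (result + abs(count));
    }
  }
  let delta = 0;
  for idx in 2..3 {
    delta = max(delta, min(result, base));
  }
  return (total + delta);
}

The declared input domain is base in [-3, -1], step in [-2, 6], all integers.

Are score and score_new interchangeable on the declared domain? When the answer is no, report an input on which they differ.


This is a faithful refactor — loop structure differs, statement counts differ, boolean connective usage differs, comparison usage differs, but the computed results match everywhere.
As a probe, take base=-1, step=2: score runs total := -1 | count := -4 | (((step - base) - (4 - step)) == (-step)): false | result := 0 | iter idx=2: | result := 0 | iter pos=0: | result := 4 | iter pos=1: | result := 8 | delta := 0 | iter idx=2: | delta := 0 | result -1; score_new runs total := -1 | count := -4 | (!(((step - (-(-base))) - (4 - step)) != (-step))): false | result := 0 | result := 0 | iter pos=0: | result := 4 | iter pos=1: | result := 8 | delta := 0 | iter idx=2: | delta := 0 | result -1; both end at -1.
Every one of the 27 inputs gives matching results.
verdict: equivalent


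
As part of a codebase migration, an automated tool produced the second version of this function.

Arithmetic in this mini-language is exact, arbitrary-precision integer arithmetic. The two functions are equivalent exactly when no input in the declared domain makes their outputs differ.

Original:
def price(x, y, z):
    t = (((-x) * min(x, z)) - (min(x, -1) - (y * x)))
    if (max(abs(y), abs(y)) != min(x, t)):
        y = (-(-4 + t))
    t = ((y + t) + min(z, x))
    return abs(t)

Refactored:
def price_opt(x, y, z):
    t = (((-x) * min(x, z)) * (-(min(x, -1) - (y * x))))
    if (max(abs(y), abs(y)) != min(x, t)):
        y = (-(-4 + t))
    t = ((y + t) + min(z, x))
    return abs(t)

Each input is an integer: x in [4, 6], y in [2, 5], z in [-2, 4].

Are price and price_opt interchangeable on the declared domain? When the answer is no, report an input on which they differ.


Not equivalent: x=4, y=4, z=-2 separates them (27 vs 138).
price: t becomes 25; next (max(abs(y), abs(y)) != min(x, t)) evaluates to false; next t becomes 27; next final value 27
price_opt: t becomes 136; next (max(abs(y), abs(y)) != min(x, t)) evaluates to false; next t becomes 138; next final value 138
verdict: not equivalent; witness: x=4, y=4, z=-2


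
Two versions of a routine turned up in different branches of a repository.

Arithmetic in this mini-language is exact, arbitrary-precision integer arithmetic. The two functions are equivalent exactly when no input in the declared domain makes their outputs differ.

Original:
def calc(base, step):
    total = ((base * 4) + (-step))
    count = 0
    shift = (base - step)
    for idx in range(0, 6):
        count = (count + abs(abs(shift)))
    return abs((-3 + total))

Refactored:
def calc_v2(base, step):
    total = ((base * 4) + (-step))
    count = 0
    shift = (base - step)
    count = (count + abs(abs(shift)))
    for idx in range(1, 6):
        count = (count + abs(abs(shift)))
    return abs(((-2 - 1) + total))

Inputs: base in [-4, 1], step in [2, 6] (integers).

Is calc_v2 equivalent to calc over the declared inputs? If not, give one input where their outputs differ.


Side by side, the visible changes include: constant usage differs, plus loop structure differs, plus arithmetic usage differs, plus statement counts differ, plus min/max/abs usage differs.
Spot check at base=0, step=4 — calc: total becomes -4; next count becomes 0; next shift becomes -4; next at idx=0:; next count becomes 4; next at idx=1:; next count becomes 8; next at idx=2:; next count becomes 12; next at idx=3:; next count becomes 16; next at idx=4:; next count becomes 20; next at idx=5:; next count becomes 24; next final value 7. calc_v2: total becomes -4; next count becomes 0; next shift becomes -4; next count becomes 4; next at idx=1:; next count becomes 8; next at idx=2:; next count becomes 12; next at idx=3:; next count becomes 16; next at idx=4:; next count becomes 20; next at idx=5:; next count becomes 24; next final value 7. Both give 7.
Every one of the 30 inputs gives matching results.
verdict: equivalent


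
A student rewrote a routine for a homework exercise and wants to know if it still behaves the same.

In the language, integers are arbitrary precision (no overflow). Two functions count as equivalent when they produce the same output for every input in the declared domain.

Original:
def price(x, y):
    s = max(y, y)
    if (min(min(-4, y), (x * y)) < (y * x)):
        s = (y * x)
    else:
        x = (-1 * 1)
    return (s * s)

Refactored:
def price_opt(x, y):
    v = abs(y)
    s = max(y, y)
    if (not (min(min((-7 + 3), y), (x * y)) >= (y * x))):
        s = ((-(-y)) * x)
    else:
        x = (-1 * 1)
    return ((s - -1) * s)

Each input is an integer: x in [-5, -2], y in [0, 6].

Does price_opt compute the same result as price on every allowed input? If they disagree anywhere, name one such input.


On input x=-5, y=1, price returns 1 while price_opt returns 2.
verdict: not equivalent; witness: x=-5, y=1


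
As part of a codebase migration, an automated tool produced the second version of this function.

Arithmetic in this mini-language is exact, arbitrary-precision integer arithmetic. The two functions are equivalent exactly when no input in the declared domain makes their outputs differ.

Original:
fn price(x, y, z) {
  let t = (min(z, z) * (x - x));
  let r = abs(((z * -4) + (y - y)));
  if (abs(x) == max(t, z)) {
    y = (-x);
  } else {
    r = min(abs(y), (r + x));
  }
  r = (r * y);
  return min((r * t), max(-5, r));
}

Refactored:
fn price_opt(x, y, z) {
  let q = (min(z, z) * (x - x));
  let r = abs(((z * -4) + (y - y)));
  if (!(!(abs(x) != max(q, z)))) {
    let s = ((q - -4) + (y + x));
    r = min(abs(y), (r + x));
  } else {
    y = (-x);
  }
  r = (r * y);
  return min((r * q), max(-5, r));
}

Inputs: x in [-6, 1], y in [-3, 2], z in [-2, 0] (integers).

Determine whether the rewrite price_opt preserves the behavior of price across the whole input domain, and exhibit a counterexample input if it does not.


Side by side, the visible changes include: statement counts differ; comparison usage differs; arithmetic usage differs; constant usage differs; local variable names differ; boolean connective usage differs.
Tracing x=-2, y=2, z=-2: price: t=0, then r=8, then (abs(x) == max(t, z)) is false, then r=2, then r=4, then returns 0 | price_opt: q=0, then r=8, then (!(!(abs(x) != max(q, z)))) is true, then s=4, then r=2, then r=4, then returns 0 — matching result 0.
Across all 144 domain points the two functions coincide.
verdict: equivalent
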